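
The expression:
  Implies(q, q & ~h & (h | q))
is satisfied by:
  {h: False, q: False}
  {q: True, h: False}
  {h: True, q: False}


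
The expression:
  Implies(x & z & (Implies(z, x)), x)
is always true.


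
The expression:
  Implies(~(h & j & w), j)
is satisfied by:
  {j: True}


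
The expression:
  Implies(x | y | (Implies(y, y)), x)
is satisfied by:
  {x: True}


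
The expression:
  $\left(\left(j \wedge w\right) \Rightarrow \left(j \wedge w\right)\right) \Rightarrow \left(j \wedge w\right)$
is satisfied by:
  {j: True, w: True}


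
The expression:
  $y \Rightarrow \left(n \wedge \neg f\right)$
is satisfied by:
  {n: True, y: False, f: False}
  {n: False, y: False, f: False}
  {f: True, n: True, y: False}
  {f: True, n: False, y: False}
  {y: True, n: True, f: False}


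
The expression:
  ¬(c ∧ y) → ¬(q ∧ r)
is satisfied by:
  {y: True, c: True, q: False, r: False}
  {y: True, c: False, q: False, r: False}
  {c: True, y: False, q: False, r: False}
  {y: False, c: False, q: False, r: False}
  {r: True, y: True, c: True, q: False}
  {r: True, y: True, c: False, q: False}
  {r: True, c: True, y: False, q: False}
  {r: True, c: False, y: False, q: False}
  {y: True, q: True, c: True, r: False}
  {y: True, q: True, c: False, r: False}
  {q: True, c: True, y: False, r: False}
  {q: True, y: False, c: False, r: False}
  {r: True, y: True, q: True, c: True}


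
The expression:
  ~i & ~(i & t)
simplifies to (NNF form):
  ~i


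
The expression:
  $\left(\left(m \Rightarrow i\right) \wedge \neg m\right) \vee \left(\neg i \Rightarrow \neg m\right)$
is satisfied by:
  {i: True, m: False}
  {m: False, i: False}
  {m: True, i: True}


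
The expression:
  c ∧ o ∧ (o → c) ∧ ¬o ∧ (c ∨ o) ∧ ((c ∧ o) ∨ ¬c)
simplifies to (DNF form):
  False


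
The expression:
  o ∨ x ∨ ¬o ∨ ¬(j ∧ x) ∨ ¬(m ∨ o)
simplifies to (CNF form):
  True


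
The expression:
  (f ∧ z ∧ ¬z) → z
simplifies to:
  True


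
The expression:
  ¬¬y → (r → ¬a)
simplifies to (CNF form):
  ¬a ∨ ¬r ∨ ¬y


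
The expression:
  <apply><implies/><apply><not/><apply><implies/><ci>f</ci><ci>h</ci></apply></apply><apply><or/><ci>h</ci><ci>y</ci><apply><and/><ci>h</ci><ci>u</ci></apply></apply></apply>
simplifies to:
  <apply><or/><ci>h</ci><ci>y</ci><apply><not/><ci>f</ci></apply></apply>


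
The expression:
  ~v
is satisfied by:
  {v: False}


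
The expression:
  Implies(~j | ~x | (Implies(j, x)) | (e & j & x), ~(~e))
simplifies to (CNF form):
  e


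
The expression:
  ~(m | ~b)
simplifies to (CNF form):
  b & ~m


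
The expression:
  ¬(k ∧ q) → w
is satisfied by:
  {k: True, w: True, q: True}
  {k: True, w: True, q: False}
  {w: True, q: True, k: False}
  {w: True, q: False, k: False}
  {k: True, q: True, w: False}


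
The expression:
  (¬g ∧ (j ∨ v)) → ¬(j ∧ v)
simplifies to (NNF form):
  g ∨ ¬j ∨ ¬v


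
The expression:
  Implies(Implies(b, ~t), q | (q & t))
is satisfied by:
  {b: True, q: True, t: True}
  {b: True, q: True, t: False}
  {q: True, t: True, b: False}
  {q: True, t: False, b: False}
  {b: True, t: True, q: False}


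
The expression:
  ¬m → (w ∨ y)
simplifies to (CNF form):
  m ∨ w ∨ y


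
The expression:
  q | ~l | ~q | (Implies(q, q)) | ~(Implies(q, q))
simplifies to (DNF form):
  True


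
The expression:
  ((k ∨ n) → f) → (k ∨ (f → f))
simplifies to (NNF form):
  True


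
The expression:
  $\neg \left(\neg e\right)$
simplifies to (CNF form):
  $e$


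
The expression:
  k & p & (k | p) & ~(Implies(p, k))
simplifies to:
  False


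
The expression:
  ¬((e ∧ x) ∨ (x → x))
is never true.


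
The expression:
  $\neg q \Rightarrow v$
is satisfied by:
  {q: True, v: True}
  {q: True, v: False}
  {v: True, q: False}


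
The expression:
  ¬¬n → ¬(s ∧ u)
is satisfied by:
  {s: False, u: False, n: False}
  {n: True, s: False, u: False}
  {u: True, s: False, n: False}
  {n: True, u: True, s: False}
  {s: True, n: False, u: False}
  {n: True, s: True, u: False}
  {u: True, s: True, n: False}


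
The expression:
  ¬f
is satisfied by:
  {f: False}


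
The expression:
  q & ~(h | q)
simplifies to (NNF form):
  False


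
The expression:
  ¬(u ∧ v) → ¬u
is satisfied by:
  {v: True, u: False}
  {u: False, v: False}
  {u: True, v: True}


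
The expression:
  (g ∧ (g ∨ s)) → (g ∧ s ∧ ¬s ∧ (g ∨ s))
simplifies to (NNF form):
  ¬g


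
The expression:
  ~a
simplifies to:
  ~a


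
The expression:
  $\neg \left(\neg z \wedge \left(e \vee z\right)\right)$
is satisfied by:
  {z: True, e: False}
  {e: False, z: False}
  {e: True, z: True}


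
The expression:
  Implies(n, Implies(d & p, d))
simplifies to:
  True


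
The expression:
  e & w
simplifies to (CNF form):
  e & w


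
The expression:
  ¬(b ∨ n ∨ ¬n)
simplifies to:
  False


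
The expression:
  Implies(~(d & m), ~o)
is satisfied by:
  {m: True, d: True, o: False}
  {m: True, d: False, o: False}
  {d: True, m: False, o: False}
  {m: False, d: False, o: False}
  {m: True, o: True, d: True}


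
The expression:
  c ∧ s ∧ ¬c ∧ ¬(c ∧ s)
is never true.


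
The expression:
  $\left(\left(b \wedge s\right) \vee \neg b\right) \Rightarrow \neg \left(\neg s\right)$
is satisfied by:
  {b: True, s: True}
  {b: True, s: False}
  {s: True, b: False}


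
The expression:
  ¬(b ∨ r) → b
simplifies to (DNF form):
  b ∨ r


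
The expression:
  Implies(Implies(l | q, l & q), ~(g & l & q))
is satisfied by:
  {l: False, q: False, g: False}
  {g: True, l: False, q: False}
  {q: True, l: False, g: False}
  {g: True, q: True, l: False}
  {l: True, g: False, q: False}
  {g: True, l: True, q: False}
  {q: True, l: True, g: False}


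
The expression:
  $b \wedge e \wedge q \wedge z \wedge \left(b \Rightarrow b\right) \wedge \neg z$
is never true.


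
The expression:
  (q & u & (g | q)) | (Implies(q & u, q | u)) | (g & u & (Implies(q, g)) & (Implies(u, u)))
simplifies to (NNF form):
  True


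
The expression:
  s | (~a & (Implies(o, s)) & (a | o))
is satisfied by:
  {s: True}


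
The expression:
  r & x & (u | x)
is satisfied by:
  {r: True, x: True}


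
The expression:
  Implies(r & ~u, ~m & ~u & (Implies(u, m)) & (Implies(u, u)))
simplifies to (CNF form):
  u | ~m | ~r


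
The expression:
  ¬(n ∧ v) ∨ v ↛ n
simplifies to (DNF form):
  ¬n ∨ ¬v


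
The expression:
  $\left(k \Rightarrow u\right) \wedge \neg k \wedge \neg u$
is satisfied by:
  {u: False, k: False}


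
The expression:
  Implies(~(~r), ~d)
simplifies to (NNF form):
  ~d | ~r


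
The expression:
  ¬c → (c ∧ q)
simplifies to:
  c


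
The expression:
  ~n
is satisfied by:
  {n: False}


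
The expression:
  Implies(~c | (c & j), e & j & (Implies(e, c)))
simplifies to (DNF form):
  (c & e) | (c & ~j)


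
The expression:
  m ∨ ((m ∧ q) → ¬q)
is always true.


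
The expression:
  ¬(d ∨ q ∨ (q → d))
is never true.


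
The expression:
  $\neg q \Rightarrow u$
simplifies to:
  $q \vee u$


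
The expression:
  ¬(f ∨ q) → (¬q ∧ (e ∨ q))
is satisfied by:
  {q: True, e: True, f: True}
  {q: True, e: True, f: False}
  {q: True, f: True, e: False}
  {q: True, f: False, e: False}
  {e: True, f: True, q: False}
  {e: True, f: False, q: False}
  {f: True, e: False, q: False}


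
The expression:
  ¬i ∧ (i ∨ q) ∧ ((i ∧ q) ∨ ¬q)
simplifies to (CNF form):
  False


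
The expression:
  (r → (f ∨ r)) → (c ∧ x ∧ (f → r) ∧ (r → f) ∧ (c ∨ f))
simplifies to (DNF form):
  (c ∧ f ∧ r ∧ x) ∨ (c ∧ f ∧ x ∧ ¬f) ∨ (c ∧ r ∧ x ∧ ¬r) ∨ (c ∧ x ∧ ¬f ∧ ¬r)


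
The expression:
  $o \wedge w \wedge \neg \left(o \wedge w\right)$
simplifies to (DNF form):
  $\text{False}$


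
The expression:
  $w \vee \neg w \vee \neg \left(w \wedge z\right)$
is always true.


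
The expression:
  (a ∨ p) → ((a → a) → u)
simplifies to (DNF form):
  u ∨ (¬a ∧ ¬p)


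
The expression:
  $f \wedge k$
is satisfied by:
  {f: True, k: True}


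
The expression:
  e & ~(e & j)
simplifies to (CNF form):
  e & ~j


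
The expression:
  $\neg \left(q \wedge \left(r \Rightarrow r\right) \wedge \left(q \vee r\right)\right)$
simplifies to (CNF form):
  $\neg q$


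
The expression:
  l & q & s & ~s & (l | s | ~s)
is never true.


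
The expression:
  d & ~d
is never true.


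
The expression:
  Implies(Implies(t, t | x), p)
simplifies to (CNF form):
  p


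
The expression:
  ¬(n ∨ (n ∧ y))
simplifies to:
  ¬n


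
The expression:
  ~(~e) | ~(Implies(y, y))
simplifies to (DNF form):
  e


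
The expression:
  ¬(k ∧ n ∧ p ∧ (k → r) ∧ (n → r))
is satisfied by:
  {p: False, k: False, n: False, r: False}
  {r: True, p: False, k: False, n: False}
  {n: True, p: False, k: False, r: False}
  {r: True, n: True, p: False, k: False}
  {k: True, r: False, p: False, n: False}
  {r: True, k: True, p: False, n: False}
  {n: True, k: True, r: False, p: False}
  {r: True, n: True, k: True, p: False}
  {p: True, n: False, k: False, r: False}
  {r: True, p: True, n: False, k: False}
  {n: True, p: True, r: False, k: False}
  {r: True, n: True, p: True, k: False}
  {k: True, p: True, n: False, r: False}
  {r: True, k: True, p: True, n: False}
  {n: True, k: True, p: True, r: False}


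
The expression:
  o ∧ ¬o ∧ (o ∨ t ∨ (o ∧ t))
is never true.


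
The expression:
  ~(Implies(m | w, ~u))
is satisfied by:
  {m: True, w: True, u: True}
  {m: True, u: True, w: False}
  {w: True, u: True, m: False}


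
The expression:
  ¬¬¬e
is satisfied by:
  {e: False}


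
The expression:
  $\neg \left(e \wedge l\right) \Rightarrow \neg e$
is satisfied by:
  {l: True, e: False}
  {e: False, l: False}
  {e: True, l: True}


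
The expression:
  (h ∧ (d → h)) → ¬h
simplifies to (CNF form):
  ¬h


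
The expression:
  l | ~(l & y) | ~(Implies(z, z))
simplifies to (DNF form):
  True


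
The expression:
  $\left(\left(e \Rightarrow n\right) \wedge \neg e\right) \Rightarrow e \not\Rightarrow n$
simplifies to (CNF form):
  $e$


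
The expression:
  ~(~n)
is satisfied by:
  {n: True}


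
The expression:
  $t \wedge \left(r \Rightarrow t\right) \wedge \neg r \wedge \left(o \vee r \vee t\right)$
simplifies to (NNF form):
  $t \wedge \neg r$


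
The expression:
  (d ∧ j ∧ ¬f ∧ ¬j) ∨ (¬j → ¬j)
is always true.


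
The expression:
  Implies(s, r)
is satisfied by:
  {r: True, s: False}
  {s: False, r: False}
  {s: True, r: True}


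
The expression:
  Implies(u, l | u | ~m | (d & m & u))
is always true.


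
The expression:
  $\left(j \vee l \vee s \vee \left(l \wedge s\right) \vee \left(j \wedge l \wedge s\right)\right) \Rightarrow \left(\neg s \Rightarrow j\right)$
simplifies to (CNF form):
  $j \vee s \vee \neg l$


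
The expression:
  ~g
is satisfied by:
  {g: False}


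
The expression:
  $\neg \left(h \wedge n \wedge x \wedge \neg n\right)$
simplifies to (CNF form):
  $\text{True}$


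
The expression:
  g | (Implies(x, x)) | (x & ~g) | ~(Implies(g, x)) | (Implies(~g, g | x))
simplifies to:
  True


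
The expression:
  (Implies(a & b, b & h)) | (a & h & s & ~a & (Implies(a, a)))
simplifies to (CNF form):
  h | ~a | ~b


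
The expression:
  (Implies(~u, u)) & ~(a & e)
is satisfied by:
  {u: True, e: False, a: False}
  {a: True, u: True, e: False}
  {e: True, u: True, a: False}


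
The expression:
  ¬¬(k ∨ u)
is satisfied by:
  {k: True, u: True}
  {k: True, u: False}
  {u: True, k: False}


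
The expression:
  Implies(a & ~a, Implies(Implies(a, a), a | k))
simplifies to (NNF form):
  True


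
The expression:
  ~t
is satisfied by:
  {t: False}


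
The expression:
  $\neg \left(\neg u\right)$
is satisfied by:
  {u: True}


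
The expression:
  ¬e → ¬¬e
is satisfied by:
  {e: True}


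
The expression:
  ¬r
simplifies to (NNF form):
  ¬r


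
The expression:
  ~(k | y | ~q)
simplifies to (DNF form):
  q & ~k & ~y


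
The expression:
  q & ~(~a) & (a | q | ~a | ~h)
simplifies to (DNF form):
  a & q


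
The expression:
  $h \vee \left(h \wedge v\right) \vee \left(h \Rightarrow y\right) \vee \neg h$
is always true.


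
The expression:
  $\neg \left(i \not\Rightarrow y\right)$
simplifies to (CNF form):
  $y \vee \neg i$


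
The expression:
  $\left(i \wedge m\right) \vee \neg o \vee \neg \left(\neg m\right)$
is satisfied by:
  {m: True, o: False}
  {o: False, m: False}
  {o: True, m: True}


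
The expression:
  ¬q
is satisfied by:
  {q: False}


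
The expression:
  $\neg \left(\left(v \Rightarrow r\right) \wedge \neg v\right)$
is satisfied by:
  {v: True}


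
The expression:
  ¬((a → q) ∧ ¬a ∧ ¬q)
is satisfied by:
  {a: True, q: True}
  {a: True, q: False}
  {q: True, a: False}


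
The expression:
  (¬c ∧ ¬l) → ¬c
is always true.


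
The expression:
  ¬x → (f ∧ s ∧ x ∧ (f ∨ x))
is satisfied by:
  {x: True}


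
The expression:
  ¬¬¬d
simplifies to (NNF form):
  ¬d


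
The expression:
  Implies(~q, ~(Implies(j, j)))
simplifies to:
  q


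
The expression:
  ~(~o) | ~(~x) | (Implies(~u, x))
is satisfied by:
  {x: True, o: True, u: True}
  {x: True, o: True, u: False}
  {x: True, u: True, o: False}
  {x: True, u: False, o: False}
  {o: True, u: True, x: False}
  {o: True, u: False, x: False}
  {u: True, o: False, x: False}


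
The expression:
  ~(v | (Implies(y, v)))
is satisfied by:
  {y: True, v: False}


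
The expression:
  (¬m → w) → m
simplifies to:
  m ∨ ¬w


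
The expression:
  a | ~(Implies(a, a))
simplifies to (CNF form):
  a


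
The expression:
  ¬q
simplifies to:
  ¬q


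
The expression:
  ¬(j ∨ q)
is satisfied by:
  {q: False, j: False}


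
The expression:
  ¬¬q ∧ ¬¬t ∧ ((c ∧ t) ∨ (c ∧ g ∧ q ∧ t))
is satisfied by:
  {t: True, c: True, q: True}


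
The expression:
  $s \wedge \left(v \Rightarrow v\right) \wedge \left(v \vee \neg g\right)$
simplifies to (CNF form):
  $s \wedge \left(v \vee \neg g\right)$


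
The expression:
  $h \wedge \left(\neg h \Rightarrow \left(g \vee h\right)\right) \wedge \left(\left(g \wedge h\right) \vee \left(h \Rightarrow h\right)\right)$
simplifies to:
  $h$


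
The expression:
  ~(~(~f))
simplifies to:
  ~f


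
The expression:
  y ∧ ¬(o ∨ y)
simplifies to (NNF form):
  False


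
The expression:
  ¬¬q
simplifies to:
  q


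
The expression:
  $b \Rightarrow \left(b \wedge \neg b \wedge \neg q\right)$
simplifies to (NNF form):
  $\neg b$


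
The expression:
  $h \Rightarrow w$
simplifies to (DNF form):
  $w \vee \neg h$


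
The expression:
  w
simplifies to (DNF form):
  w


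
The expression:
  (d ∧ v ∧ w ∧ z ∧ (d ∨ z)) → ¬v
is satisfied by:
  {w: False, v: False, z: False, d: False}
  {d: True, w: False, v: False, z: False}
  {z: True, w: False, v: False, d: False}
  {d: True, z: True, w: False, v: False}
  {v: True, d: False, w: False, z: False}
  {d: True, v: True, w: False, z: False}
  {z: True, v: True, d: False, w: False}
  {d: True, z: True, v: True, w: False}
  {w: True, z: False, v: False, d: False}
  {d: True, w: True, z: False, v: False}
  {z: True, w: True, d: False, v: False}
  {d: True, z: True, w: True, v: False}
  {v: True, w: True, z: False, d: False}
  {d: True, v: True, w: True, z: False}
  {z: True, v: True, w: True, d: False}


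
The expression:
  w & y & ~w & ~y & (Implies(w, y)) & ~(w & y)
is never true.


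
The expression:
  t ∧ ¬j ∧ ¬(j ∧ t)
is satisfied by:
  {t: True, j: False}


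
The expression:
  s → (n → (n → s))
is always true.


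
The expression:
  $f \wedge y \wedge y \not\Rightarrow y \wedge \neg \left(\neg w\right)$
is never true.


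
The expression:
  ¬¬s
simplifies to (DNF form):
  s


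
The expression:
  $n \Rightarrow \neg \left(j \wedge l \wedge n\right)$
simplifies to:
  $\neg j \vee \neg l \vee \neg n$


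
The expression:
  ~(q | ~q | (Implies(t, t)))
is never true.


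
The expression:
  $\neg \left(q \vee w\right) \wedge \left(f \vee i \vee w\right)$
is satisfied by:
  {i: True, f: True, q: False, w: False}
  {i: True, q: False, w: False, f: False}
  {f: True, q: False, w: False, i: False}


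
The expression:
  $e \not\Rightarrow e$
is never true.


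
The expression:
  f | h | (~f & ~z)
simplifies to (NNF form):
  f | h | ~z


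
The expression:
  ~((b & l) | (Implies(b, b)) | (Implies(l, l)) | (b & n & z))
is never true.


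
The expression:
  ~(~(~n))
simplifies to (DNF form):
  ~n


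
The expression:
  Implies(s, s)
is always true.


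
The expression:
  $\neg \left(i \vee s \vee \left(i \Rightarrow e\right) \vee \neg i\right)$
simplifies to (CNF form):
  $\text{False}$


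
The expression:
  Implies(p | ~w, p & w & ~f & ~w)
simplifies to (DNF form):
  w & ~p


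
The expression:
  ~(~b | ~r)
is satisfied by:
  {r: True, b: True}


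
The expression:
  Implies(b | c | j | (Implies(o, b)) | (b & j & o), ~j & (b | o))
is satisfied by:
  {b: True, o: True, j: False}
  {b: True, o: False, j: False}
  {o: True, b: False, j: False}


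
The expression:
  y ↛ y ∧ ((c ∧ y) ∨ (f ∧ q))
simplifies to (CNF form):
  False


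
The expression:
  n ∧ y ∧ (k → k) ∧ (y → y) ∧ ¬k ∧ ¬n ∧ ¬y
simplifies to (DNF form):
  False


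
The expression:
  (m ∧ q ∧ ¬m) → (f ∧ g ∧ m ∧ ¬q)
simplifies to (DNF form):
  True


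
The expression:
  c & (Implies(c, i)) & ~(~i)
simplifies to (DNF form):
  c & i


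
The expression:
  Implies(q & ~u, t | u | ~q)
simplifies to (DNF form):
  t | u | ~q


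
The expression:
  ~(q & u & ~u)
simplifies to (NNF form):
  True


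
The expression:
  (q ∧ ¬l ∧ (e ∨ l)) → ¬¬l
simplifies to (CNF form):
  l ∨ ¬e ∨ ¬q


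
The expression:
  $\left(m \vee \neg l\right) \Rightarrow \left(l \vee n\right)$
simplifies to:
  $l \vee n$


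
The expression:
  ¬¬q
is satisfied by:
  {q: True}


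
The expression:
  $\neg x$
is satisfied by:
  {x: False}


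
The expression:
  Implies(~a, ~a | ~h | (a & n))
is always true.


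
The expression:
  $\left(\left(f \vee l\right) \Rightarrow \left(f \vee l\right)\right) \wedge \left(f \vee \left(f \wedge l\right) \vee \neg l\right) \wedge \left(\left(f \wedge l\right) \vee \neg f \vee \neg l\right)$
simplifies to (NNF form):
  $f \vee \neg l$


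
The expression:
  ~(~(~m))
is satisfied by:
  {m: False}


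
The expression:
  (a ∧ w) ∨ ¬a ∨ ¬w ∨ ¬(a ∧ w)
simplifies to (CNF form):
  True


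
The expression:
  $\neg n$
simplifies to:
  $\neg n$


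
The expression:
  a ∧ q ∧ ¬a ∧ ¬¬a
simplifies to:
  False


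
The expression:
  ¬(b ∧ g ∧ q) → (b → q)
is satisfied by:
  {q: True, b: False}
  {b: False, q: False}
  {b: True, q: True}


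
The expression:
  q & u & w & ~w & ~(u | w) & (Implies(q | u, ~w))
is never true.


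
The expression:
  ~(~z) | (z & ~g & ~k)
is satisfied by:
  {z: True}


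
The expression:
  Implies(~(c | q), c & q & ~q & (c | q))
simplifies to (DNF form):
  c | q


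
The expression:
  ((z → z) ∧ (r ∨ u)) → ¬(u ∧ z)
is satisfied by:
  {u: False, z: False}
  {z: True, u: False}
  {u: True, z: False}


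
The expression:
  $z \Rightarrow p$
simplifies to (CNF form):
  $p \vee \neg z$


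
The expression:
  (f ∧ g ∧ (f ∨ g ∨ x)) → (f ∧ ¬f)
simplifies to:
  ¬f ∨ ¬g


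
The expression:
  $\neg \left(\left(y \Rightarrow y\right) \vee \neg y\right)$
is never true.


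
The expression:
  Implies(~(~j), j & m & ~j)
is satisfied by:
  {j: False}


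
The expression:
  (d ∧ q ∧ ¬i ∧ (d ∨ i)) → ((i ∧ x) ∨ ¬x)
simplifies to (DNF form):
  i ∨ ¬d ∨ ¬q ∨ ¬x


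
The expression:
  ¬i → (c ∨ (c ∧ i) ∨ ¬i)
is always true.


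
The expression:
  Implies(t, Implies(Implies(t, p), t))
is always true.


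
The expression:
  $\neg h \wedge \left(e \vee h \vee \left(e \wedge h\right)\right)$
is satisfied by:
  {e: True, h: False}


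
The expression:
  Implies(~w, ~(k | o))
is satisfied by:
  {w: True, o: False, k: False}
  {w: True, k: True, o: False}
  {w: True, o: True, k: False}
  {w: True, k: True, o: True}
  {k: False, o: False, w: False}


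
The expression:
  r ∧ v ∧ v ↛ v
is never true.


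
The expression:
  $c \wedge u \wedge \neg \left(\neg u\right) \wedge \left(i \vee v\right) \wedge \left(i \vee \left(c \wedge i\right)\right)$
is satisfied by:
  {c: True, i: True, u: True}


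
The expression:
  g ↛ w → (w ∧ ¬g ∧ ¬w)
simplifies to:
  w ∨ ¬g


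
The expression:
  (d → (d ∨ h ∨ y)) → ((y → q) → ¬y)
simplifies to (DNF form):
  ¬q ∨ ¬y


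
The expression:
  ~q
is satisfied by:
  {q: False}


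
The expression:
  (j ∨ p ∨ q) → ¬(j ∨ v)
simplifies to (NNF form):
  ¬j ∧ (¬p ∨ ¬v) ∧ (¬q ∨ ¬v)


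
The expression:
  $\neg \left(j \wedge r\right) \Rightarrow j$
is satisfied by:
  {j: True}


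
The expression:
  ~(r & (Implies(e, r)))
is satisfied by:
  {r: False}


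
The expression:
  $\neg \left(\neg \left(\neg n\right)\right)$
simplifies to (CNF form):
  $\neg n$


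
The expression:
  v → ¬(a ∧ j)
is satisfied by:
  {v: False, a: False, j: False}
  {j: True, v: False, a: False}
  {a: True, v: False, j: False}
  {j: True, a: True, v: False}
  {v: True, j: False, a: False}
  {j: True, v: True, a: False}
  {a: True, v: True, j: False}


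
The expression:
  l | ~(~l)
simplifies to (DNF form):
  l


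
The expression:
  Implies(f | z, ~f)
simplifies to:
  ~f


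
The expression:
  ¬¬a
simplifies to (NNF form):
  a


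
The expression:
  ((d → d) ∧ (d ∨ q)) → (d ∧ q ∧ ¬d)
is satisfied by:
  {q: False, d: False}


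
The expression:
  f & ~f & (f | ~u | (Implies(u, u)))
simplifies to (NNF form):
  False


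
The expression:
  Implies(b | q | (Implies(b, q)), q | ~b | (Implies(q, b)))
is always true.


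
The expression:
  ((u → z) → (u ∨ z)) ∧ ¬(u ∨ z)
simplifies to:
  False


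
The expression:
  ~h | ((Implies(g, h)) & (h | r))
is always true.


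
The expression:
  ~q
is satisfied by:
  {q: False}


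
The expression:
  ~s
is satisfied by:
  {s: False}


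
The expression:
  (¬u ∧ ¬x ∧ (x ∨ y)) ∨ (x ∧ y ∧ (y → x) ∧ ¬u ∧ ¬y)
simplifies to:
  y ∧ ¬u ∧ ¬x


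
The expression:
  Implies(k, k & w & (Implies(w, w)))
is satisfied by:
  {w: True, k: False}
  {k: False, w: False}
  {k: True, w: True}


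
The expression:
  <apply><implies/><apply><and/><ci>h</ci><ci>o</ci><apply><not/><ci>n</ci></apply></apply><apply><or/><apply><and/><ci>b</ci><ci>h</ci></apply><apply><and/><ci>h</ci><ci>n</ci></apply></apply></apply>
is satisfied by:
  {n: True, b: True, h: False, o: False}
  {n: True, h: False, o: False, b: False}
  {b: True, h: False, o: False, n: False}
  {b: False, h: False, o: False, n: False}
  {n: True, o: True, b: True, h: False}
  {n: True, o: True, b: False, h: False}
  {o: True, b: True, n: False, h: False}
  {o: True, n: False, h: False, b: False}
  {b: True, n: True, h: True, o: False}
  {n: True, h: True, b: False, o: False}
  {b: True, h: True, n: False, o: False}
  {h: True, n: False, o: False, b: False}
  {n: True, o: True, h: True, b: True}
  {n: True, o: True, h: True, b: False}
  {o: True, h: True, b: True, n: False}


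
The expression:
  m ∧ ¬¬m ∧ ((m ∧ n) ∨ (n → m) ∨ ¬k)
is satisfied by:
  {m: True}


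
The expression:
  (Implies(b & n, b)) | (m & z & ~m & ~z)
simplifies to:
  True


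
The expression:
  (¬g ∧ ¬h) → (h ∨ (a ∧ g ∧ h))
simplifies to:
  g ∨ h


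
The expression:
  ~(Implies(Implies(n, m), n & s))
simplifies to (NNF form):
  ~n | (m & ~s)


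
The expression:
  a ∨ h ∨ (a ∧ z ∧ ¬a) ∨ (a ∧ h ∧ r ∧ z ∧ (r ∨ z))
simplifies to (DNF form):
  a ∨ h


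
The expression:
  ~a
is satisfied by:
  {a: False}


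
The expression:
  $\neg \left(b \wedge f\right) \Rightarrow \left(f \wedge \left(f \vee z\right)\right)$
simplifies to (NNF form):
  $f$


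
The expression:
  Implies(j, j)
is always true.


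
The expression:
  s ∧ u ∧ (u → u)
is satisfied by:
  {u: True, s: True}


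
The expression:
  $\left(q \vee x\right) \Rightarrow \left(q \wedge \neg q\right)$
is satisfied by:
  {q: False, x: False}


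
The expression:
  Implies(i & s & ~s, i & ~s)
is always true.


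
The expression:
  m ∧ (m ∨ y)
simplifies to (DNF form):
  m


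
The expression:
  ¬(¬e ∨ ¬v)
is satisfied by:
  {e: True, v: True}


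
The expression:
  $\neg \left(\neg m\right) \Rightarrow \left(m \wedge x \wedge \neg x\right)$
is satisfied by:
  {m: False}


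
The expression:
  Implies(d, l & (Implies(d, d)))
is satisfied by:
  {l: True, d: False}
  {d: False, l: False}
  {d: True, l: True}


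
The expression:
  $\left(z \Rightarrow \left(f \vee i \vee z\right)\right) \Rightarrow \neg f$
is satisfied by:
  {f: False}


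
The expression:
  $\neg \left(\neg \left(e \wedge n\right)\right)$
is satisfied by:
  {e: True, n: True}


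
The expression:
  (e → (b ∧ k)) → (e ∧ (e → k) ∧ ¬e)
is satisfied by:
  {e: True, k: False, b: False}
  {e: True, b: True, k: False}
  {e: True, k: True, b: False}


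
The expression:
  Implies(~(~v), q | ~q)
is always true.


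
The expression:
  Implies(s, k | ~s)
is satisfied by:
  {k: True, s: False}
  {s: False, k: False}
  {s: True, k: True}


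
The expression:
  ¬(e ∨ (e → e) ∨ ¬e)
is never true.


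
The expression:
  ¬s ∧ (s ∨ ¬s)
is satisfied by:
  {s: False}


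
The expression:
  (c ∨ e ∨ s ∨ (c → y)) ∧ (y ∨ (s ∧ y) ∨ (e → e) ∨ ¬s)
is always true.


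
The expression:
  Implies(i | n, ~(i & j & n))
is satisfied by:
  {n: False, i: False, j: False}
  {j: True, n: False, i: False}
  {i: True, n: False, j: False}
  {j: True, i: True, n: False}
  {n: True, j: False, i: False}
  {j: True, n: True, i: False}
  {i: True, n: True, j: False}


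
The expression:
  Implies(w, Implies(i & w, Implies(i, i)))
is always true.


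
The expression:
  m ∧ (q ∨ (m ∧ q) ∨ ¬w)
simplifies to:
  m ∧ (q ∨ ¬w)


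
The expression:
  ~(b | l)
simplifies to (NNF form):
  ~b & ~l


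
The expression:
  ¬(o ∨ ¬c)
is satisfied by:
  {c: True, o: False}


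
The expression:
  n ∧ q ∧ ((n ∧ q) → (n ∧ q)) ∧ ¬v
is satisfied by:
  {q: True, n: True, v: False}


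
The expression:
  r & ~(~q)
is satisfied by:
  {r: True, q: True}


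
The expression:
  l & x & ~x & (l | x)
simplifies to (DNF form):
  False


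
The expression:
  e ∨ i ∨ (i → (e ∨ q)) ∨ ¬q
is always true.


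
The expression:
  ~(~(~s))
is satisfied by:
  {s: False}


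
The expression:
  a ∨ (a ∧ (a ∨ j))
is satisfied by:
  {a: True}


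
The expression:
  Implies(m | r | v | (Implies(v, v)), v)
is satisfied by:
  {v: True}


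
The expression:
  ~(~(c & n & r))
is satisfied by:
  {r: True, c: True, n: True}


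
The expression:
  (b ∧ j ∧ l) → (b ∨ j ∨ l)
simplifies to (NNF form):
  True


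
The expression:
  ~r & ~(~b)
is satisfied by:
  {b: True, r: False}


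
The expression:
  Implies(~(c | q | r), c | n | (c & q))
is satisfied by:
  {r: True, n: True, q: True, c: True}
  {r: True, n: True, q: True, c: False}
  {r: True, n: True, c: True, q: False}
  {r: True, n: True, c: False, q: False}
  {r: True, q: True, c: True, n: False}
  {r: True, q: True, c: False, n: False}
  {r: True, q: False, c: True, n: False}
  {r: True, q: False, c: False, n: False}
  {n: True, q: True, c: True, r: False}
  {n: True, q: True, c: False, r: False}
  {n: True, c: True, q: False, r: False}
  {n: True, c: False, q: False, r: False}
  {q: True, c: True, n: False, r: False}
  {q: True, n: False, c: False, r: False}
  {c: True, n: False, q: False, r: False}


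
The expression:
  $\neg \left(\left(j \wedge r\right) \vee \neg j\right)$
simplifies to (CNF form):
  $j \wedge \neg r$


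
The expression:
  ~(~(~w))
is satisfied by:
  {w: False}


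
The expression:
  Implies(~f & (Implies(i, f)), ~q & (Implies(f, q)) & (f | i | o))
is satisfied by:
  {i: True, o: True, f: True, q: False}
  {i: True, f: True, q: False, o: False}
  {i: True, o: True, f: True, q: True}
  {i: True, f: True, q: True, o: False}
  {i: True, o: True, q: False, f: False}
  {i: True, q: False, f: False, o: False}
  {i: True, o: True, q: True, f: False}
  {i: True, q: True, f: False, o: False}
  {o: True, f: True, q: False, i: False}
  {f: True, o: False, q: False, i: False}
  {o: True, f: True, q: True, i: False}
  {f: True, q: True, o: False, i: False}
  {o: True, q: False, f: False, i: False}


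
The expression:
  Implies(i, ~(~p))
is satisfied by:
  {p: True, i: False}
  {i: False, p: False}
  {i: True, p: True}


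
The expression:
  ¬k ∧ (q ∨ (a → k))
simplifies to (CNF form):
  ¬k ∧ (q ∨ ¬a)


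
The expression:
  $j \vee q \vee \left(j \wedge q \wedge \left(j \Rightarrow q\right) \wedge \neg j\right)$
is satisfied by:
  {q: True, j: True}
  {q: True, j: False}
  {j: True, q: False}


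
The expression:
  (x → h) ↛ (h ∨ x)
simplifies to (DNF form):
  ¬h ∧ ¬x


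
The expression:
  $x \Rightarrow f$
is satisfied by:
  {f: True, x: False}
  {x: False, f: False}
  {x: True, f: True}


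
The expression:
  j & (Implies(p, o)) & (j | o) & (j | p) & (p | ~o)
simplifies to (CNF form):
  j & (o | ~p) & (p | ~o)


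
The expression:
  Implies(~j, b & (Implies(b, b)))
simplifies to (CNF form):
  b | j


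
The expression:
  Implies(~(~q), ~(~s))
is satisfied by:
  {s: True, q: False}
  {q: False, s: False}
  {q: True, s: True}


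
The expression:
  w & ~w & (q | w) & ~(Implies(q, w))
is never true.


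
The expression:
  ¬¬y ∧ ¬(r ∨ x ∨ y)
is never true.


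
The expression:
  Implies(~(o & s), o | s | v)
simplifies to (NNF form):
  o | s | v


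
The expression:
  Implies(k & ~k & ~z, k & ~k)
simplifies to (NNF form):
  True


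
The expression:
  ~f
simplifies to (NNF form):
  ~f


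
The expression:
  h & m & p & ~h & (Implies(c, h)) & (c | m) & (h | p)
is never true.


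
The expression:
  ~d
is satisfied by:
  {d: False}


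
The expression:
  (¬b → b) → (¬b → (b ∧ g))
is always true.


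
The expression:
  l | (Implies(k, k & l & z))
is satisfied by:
  {l: True, k: False}
  {k: False, l: False}
  {k: True, l: True}


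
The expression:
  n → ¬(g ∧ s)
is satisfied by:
  {s: False, n: False, g: False}
  {g: True, s: False, n: False}
  {n: True, s: False, g: False}
  {g: True, n: True, s: False}
  {s: True, g: False, n: False}
  {g: True, s: True, n: False}
  {n: True, s: True, g: False}


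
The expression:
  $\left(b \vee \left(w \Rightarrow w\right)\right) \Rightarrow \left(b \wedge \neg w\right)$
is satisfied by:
  {b: True, w: False}


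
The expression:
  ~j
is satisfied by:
  {j: False}


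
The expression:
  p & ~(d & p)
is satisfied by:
  {p: True, d: False}


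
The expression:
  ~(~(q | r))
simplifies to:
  q | r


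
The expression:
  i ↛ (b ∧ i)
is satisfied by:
  {i: True, b: False}


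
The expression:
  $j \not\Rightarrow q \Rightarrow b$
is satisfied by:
  {b: True, q: True, j: False}
  {b: True, q: False, j: False}
  {q: True, b: False, j: False}
  {b: False, q: False, j: False}
  {j: True, b: True, q: True}
  {j: True, b: True, q: False}
  {j: True, q: True, b: False}


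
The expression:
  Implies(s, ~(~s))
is always true.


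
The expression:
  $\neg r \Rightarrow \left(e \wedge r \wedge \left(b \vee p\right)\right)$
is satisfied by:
  {r: True}


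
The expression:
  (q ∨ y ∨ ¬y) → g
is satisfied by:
  {g: True}


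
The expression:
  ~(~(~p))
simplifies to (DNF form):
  ~p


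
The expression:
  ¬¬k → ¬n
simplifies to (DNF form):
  ¬k ∨ ¬n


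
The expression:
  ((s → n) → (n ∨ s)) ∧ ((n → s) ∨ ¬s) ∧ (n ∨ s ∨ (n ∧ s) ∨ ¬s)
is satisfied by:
  {n: True, s: True}
  {n: True, s: False}
  {s: True, n: False}


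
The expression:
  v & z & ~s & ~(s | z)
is never true.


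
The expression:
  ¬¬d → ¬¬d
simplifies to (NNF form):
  True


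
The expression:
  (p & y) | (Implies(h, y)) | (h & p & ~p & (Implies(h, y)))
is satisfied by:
  {y: True, h: False}
  {h: False, y: False}
  {h: True, y: True}


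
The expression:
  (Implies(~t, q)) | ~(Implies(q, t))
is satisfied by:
  {t: True, q: True}
  {t: True, q: False}
  {q: True, t: False}


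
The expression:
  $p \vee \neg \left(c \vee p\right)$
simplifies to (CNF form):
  $p \vee \neg c$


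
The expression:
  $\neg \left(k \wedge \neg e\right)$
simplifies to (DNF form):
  $e \vee \neg k$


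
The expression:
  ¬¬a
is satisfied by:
  {a: True}


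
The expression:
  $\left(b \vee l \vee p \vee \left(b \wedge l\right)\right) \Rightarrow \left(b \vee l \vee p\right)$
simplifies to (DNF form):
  $\text{True}$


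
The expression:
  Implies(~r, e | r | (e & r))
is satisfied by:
  {r: True, e: True}
  {r: True, e: False}
  {e: True, r: False}


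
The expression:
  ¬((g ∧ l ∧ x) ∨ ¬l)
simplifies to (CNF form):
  l ∧ (¬g ∨ ¬x)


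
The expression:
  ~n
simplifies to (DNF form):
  ~n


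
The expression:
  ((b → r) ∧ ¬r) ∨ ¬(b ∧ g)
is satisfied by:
  {g: False, b: False}
  {b: True, g: False}
  {g: True, b: False}


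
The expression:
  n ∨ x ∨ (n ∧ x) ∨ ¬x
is always true.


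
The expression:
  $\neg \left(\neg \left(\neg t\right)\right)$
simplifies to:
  $\neg t$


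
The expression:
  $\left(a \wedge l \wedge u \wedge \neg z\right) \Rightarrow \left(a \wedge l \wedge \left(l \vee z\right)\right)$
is always true.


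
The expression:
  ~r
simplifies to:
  ~r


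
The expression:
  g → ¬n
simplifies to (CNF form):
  ¬g ∨ ¬n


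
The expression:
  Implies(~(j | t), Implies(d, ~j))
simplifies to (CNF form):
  True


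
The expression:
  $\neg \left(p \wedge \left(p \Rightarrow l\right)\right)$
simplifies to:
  $\neg l \vee \neg p$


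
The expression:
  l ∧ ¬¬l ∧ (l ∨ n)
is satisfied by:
  {l: True}


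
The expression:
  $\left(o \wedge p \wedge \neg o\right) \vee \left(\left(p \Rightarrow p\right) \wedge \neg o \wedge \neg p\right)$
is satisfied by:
  {o: False, p: False}


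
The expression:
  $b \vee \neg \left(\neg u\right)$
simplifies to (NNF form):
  $b \vee u$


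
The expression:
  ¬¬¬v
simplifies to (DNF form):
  ¬v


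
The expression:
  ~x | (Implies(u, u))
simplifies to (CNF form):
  True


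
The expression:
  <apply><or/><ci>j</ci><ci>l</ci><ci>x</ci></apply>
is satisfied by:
  {x: True, l: True, j: True}
  {x: True, l: True, j: False}
  {x: True, j: True, l: False}
  {x: True, j: False, l: False}
  {l: True, j: True, x: False}
  {l: True, j: False, x: False}
  {j: True, l: False, x: False}


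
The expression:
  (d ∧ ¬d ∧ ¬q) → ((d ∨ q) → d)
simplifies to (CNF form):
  True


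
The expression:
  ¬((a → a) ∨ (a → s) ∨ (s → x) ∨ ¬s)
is never true.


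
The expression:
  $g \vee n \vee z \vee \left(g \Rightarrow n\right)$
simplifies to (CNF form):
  $\text{True}$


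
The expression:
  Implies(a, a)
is always true.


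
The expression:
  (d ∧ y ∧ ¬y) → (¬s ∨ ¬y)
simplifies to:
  True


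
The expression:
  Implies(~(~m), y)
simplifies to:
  y | ~m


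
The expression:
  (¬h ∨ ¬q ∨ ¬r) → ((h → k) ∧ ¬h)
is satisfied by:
  {r: True, q: True, h: False}
  {r: True, q: False, h: False}
  {q: True, r: False, h: False}
  {r: False, q: False, h: False}
  {r: True, h: True, q: True}


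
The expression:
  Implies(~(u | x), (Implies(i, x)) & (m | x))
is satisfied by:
  {x: True, m: True, u: True, i: False}
  {x: True, u: True, i: False, m: False}
  {x: True, m: True, u: True, i: True}
  {x: True, u: True, i: True, m: False}
  {x: True, m: True, i: False, u: False}
  {x: True, i: False, u: False, m: False}
  {x: True, m: True, i: True, u: False}
  {x: True, i: True, u: False, m: False}
  {m: True, u: True, i: False, x: False}
  {u: True, m: False, i: False, x: False}
  {m: True, u: True, i: True, x: False}
  {u: True, i: True, m: False, x: False}
  {m: True, i: False, u: False, x: False}


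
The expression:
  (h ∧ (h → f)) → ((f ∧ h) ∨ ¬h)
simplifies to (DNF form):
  True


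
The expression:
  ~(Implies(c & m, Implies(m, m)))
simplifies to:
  False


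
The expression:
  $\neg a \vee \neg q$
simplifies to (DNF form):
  $\neg a \vee \neg q$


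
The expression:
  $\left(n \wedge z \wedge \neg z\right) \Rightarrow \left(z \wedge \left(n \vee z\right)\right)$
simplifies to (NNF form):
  $\text{True}$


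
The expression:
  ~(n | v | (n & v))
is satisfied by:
  {n: False, v: False}


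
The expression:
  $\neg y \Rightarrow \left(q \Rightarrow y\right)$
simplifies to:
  $y \vee \neg q$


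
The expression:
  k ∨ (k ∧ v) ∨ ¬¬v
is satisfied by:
  {k: True, v: True}
  {k: True, v: False}
  {v: True, k: False}


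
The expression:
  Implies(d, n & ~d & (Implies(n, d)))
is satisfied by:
  {d: False}


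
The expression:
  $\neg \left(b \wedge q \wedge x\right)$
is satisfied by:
  {q: False, x: False, b: False}
  {b: True, q: False, x: False}
  {x: True, q: False, b: False}
  {b: True, x: True, q: False}
  {q: True, b: False, x: False}
  {b: True, q: True, x: False}
  {x: True, q: True, b: False}


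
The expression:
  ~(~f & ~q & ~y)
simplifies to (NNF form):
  f | q | y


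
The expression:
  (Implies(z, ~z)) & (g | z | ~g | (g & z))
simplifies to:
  ~z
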